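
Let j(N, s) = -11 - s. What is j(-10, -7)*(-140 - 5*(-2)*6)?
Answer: 320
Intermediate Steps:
j(-10, -7)*(-140 - 5*(-2)*6) = (-11 - 1*(-7))*(-140 - 5*(-2)*6) = (-11 + 7)*(-140 + 10*6) = -4*(-140 + 60) = -4*(-80) = 320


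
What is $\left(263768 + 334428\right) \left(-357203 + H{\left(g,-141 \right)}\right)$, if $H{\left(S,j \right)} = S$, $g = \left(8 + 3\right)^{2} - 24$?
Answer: $-213619380776$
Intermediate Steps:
$g = 97$ ($g = 11^{2} - 24 = 121 - 24 = 97$)
$\left(263768 + 334428\right) \left(-357203 + H{\left(g,-141 \right)}\right) = \left(263768 + 334428\right) \left(-357203 + 97\right) = 598196 \left(-357106\right) = -213619380776$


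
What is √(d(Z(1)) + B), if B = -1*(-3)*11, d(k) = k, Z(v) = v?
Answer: √34 ≈ 5.8309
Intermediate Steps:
B = 33 (B = 3*11 = 33)
√(d(Z(1)) + B) = √(1 + 33) = √34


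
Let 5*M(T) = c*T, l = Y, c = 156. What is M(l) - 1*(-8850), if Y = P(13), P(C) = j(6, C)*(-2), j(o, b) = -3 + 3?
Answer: 8850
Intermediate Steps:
j(o, b) = 0
P(C) = 0 (P(C) = 0*(-2) = 0)
Y = 0
l = 0
M(T) = 156*T/5 (M(T) = (156*T)/5 = 156*T/5)
M(l) - 1*(-8850) = (156/5)*0 - 1*(-8850) = 0 + 8850 = 8850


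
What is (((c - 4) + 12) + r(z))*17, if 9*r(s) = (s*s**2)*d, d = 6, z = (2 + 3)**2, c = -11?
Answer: 531097/3 ≈ 1.7703e+5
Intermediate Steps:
z = 25 (z = 5**2 = 25)
r(s) = 2*s**3/3 (r(s) = ((s*s**2)*6)/9 = (s**3*6)/9 = (6*s**3)/9 = 2*s**3/3)
(((c - 4) + 12) + r(z))*17 = (((-11 - 4) + 12) + (2/3)*25**3)*17 = ((-15 + 12) + (2/3)*15625)*17 = (-3 + 31250/3)*17 = (31241/3)*17 = 531097/3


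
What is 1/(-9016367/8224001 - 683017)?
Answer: -8224001/5617141507384 ≈ -1.4641e-6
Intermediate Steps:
1/(-9016367/8224001 - 683017) = 1/(-5617141507384/8224001) = -8224001/5617141507384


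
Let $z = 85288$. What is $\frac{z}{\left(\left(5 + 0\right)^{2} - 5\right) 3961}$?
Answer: $\frac{21322}{19805} \approx 1.0766$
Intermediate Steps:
$\frac{z}{\left(\left(5 + 0\right)^{2} - 5\right) 3961} = \frac{85288}{\left(\left(5 + 0\right)^{2} - 5\right) 3961} = \frac{85288}{\left(5^{2} - 5\right) 3961} = \frac{85288}{\left(25 - 5\right) 3961} = \frac{85288}{20 \cdot 3961} = \frac{85288}{79220} = 85288 \cdot \frac{1}{79220} = \frac{21322}{19805}$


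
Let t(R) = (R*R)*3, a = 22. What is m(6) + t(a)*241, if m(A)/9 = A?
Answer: 349986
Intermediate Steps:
m(A) = 9*A
t(R) = 3*R**2 (t(R) = R**2*3 = 3*R**2)
m(6) + t(a)*241 = 9*6 + (3*22**2)*241 = 54 + (3*484)*241 = 54 + 1452*241 = 54 + 349932 = 349986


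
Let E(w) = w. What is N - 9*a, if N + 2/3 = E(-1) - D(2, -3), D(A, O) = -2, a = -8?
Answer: 217/3 ≈ 72.333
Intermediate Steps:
N = ⅓ (N = -⅔ + (-1 - 1*(-2)) = -⅔ + (-1 + 2) = -⅔ + 1 = ⅓ ≈ 0.33333)
N - 9*a = ⅓ - 9*(-8) = ⅓ + 72 = 217/3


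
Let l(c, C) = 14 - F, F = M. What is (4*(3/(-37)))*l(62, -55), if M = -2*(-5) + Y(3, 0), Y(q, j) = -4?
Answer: -96/37 ≈ -2.5946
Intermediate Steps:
M = 6 (M = -2*(-5) - 4 = 10 - 4 = 6)
F = 6
l(c, C) = 8 (l(c, C) = 14 - 1*6 = 14 - 6 = 8)
(4*(3/(-37)))*l(62, -55) = (4*(3/(-37)))*8 = (4*(3*(-1/37)))*8 = (4*(-3/37))*8 = -12/37*8 = -96/37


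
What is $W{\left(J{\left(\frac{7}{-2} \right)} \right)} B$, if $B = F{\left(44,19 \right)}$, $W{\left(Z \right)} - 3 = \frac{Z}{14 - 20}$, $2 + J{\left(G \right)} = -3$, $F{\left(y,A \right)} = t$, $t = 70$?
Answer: $\frac{805}{3} \approx 268.33$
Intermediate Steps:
$F{\left(y,A \right)} = 70$
$J{\left(G \right)} = -5$ ($J{\left(G \right)} = -2 - 3 = -5$)
$W{\left(Z \right)} = 3 - \frac{Z}{6}$ ($W{\left(Z \right)} = 3 + \frac{Z}{14 - 20} = 3 + \frac{Z}{-6} = 3 + Z \left(- \frac{1}{6}\right) = 3 - \frac{Z}{6}$)
$B = 70$
$W{\left(J{\left(\frac{7}{-2} \right)} \right)} B = \left(3 - - \frac{5}{6}\right) 70 = \left(3 + \frac{5}{6}\right) 70 = \frac{23}{6} \cdot 70 = \frac{805}{3}$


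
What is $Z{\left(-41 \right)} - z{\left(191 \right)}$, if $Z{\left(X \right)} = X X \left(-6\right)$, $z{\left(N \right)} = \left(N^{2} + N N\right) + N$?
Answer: $-83239$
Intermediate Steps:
$z{\left(N \right)} = N + 2 N^{2}$ ($z{\left(N \right)} = \left(N^{2} + N^{2}\right) + N = 2 N^{2} + N = N + 2 N^{2}$)
$Z{\left(X \right)} = - 6 X^{2}$ ($Z{\left(X \right)} = X^{2} \left(-6\right) = - 6 X^{2}$)
$Z{\left(-41 \right)} - z{\left(191 \right)} = - 6 \left(-41\right)^{2} - 191 \left(1 + 2 \cdot 191\right) = \left(-6\right) 1681 - 191 \left(1 + 382\right) = -10086 - 191 \cdot 383 = -10086 - 73153 = -83239$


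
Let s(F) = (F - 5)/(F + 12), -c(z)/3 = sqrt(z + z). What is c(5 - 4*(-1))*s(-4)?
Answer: 81*sqrt(2)/8 ≈ 14.319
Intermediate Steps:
c(z) = -3*sqrt(2)*sqrt(z) (c(z) = -3*sqrt(z + z) = -3*sqrt(2)*sqrt(z))
s(F) = (-5 + F)/(12 + F)
c(5 - 4*(-1))*s(-4) = (-3*sqrt(2)*sqrt(5 - 4*(-1)))*((-5 - 4)/(12 - 4)) = (-3*sqrt(2)*sqrt(5 + 4))*(-9/8) = (-3*sqrt(2)*sqrt(9))*((1/8)*(-9)) = -3*sqrt(2)*3*(-9/8) = -9*sqrt(2)*(-9/8) = 81*sqrt(2)/8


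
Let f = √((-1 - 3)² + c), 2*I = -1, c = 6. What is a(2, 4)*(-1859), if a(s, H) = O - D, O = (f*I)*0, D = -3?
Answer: -5577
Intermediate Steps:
I = -½ (I = (½)*(-1) = -½ ≈ -0.50000)
f = √22 (f = √((-1 - 3)² + 6) = √((-4)² + 6) = √(16 + 6) = √22 ≈ 4.6904)
O = 0 (O = (√22*(-½))*0 = -√22/2*0 = 0)
a(s, H) = 3 (a(s, H) = 0 - 1*(-3) = 0 + 3 = 3)
a(2, 4)*(-1859) = 3*(-1859) = -5577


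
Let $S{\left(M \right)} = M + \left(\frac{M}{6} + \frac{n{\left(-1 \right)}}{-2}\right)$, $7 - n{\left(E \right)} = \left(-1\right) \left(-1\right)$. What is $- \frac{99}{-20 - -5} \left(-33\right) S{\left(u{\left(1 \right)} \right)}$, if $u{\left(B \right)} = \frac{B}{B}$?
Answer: $\frac{3993}{10} \approx 399.3$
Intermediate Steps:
$u{\left(B \right)} = 1$
$n{\left(E \right)} = 6$ ($n{\left(E \right)} = 7 - \left(-1\right) \left(-1\right) = 7 - 1 = 6$)
$S{\left(M \right)} = -3 + \frac{7 M}{6}$ ($S{\left(M \right)} = M + \left(\frac{M}{6} + \frac{6}{-2}\right) = M + \left(M \frac{1}{6} + 6 \left(- \frac{1}{2}\right)\right) = M + \left(\frac{M}{6} - 3\right) = M + \left(-3 + \frac{M}{6}\right) = -3 + \frac{7 M}{6}$)
$- \frac{99}{-20 - -5} \left(-33\right) S{\left(u{\left(1 \right)} \right)} = - \frac{99}{-20 - -5} \left(-33\right) \left(-3 + \frac{7}{6} \cdot 1\right) = - \frac{99}{-20 + 5} \left(-33\right) \left(-3 + \frac{7}{6}\right) = - \frac{99}{-15} \left(-33\right) \left(- \frac{11}{6}\right) = \left(-99\right) \left(- \frac{1}{15}\right) \left(-33\right) \left(- \frac{11}{6}\right) = \frac{33}{5} \left(-33\right) \left(- \frac{11}{6}\right) = \left(- \frac{1089}{5}\right) \left(- \frac{11}{6}\right) = \frac{3993}{10}$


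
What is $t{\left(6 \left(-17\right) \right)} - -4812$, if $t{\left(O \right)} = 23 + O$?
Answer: $4733$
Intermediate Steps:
$t{\left(6 \left(-17\right) \right)} - -4812 = \left(23 + 6 \left(-17\right)\right) - -4812 = \left(23 - 102\right) + 4812 = -79 + 4812 = 4733$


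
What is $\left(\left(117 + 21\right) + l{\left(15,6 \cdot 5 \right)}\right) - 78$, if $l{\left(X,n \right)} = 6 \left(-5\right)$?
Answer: $30$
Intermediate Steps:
$l{\left(X,n \right)} = -30$
$\left(\left(117 + 21\right) + l{\left(15,6 \cdot 5 \right)}\right) - 78 = \left(\left(117 + 21\right) - 30\right) - 78 = \left(138 - 30\right) - 78 = 108 - 78 = 30$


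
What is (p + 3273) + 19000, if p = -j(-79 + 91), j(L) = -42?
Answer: 22315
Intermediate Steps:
p = 42 (p = -1*(-42) = 42)
(p + 3273) + 19000 = (42 + 3273) + 19000 = 3315 + 19000 = 22315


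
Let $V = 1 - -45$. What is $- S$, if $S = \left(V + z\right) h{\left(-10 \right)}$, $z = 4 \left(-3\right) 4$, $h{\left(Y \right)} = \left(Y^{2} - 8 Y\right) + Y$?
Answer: $340$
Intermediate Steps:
$V = 46$ ($V = 1 + 45 = 46$)
$h{\left(Y \right)} = Y^{2} - 7 Y$
$z = -48$ ($z = \left(-12\right) 4 = -48$)
$S = -340$ ($S = \left(46 - 48\right) \left(- 10 \left(-7 - 10\right)\right) = - 2 \left(\left(-10\right) \left(-17\right)\right) = \left(-2\right) 170 = -340$)
$- S = \left(-1\right) \left(-340\right) = 340$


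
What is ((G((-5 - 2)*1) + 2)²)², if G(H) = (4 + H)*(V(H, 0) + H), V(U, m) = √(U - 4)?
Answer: (23 - 3*I*√11)⁴ ≈ -24584.0 - 3.9362e+5*I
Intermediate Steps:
V(U, m) = √(-4 + U)
G(H) = (4 + H)*(H + √(-4 + H)) (G(H) = (4 + H)*(√(-4 + H) + H) = (4 + H)*(H + √(-4 + H)))
((G((-5 - 2)*1) + 2)²)² = (((((-5 - 2)*1)² + 4*((-5 - 2)*1) + 4*√(-4 + (-5 - 2)*1) + ((-5 - 2)*1)*√(-4 + (-5 - 2)*1)) + 2)²)² = ((((-7*1)² + 4*(-7*1) + 4*√(-4 - 7*1) + (-7*1)*√(-4 - 7*1)) + 2)²)² = ((((-7)² + 4*(-7) + 4*√(-4 - 7) - 7*√(-4 - 7)) + 2)²)² = (((49 - 28 + 4*√(-11) - 7*I*√11) + 2)²)² = (((49 - 28 + 4*(I*√11) - 7*I*√11) + 2)²)² = (((49 - 28 + 4*I*√11 - 7*I*√11) + 2)²)² = (((21 - 3*I*√11) + 2)²)² = ((23 - 3*I*√11)²)² = (23 - 3*I*√11)⁴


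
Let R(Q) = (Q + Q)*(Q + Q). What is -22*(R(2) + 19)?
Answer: -770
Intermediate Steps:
R(Q) = 4*Q² (R(Q) = (2*Q)*(2*Q) = 4*Q²)
-22*(R(2) + 19) = -22*(4*2² + 19) = -22*(4*4 + 19) = -22*(16 + 19) = -22*35 = -770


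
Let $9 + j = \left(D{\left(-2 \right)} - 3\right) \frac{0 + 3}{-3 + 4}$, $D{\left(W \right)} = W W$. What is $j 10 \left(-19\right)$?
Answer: $1140$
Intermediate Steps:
$D{\left(W \right)} = W^{2}$
$j = -6$ ($j = -9 + \left(\left(-2\right)^{2} - 3\right) \frac{0 + 3}{-3 + 4} = -9 + \left(4 - 3\right) \frac{3}{1} = -9 + 1 \cdot 3 \cdot 1 = -9 + 1 \cdot 3 = -9 + 3 = -6$)
$j 10 \left(-19\right) = \left(-6\right) 10 \left(-19\right) = \left(-60\right) \left(-19\right) = 1140$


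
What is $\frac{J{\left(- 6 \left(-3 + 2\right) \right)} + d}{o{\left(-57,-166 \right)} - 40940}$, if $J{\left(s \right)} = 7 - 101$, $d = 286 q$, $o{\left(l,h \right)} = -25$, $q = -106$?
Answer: $\frac{6082}{8193} \approx 0.74234$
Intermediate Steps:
$d = -30316$ ($d = 286 \left(-106\right) = -30316$)
$J{\left(s \right)} = -94$ ($J{\left(s \right)} = 7 - 101 = -94$)
$\frac{J{\left(- 6 \left(-3 + 2\right) \right)} + d}{o{\left(-57,-166 \right)} - 40940} = \frac{-94 - 30316}{-25 - 40940} = - \frac{30410}{-40965} = \left(-30410\right) \left(- \frac{1}{40965}\right) = \frac{6082}{8193}$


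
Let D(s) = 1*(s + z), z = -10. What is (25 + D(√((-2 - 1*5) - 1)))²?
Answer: 217 + 60*I*√2 ≈ 217.0 + 84.853*I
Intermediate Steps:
D(s) = -10 + s (D(s) = 1*(s - 10) = 1*(-10 + s) = -10 + s)
(25 + D(√((-2 - 1*5) - 1)))² = (25 + (-10 + √((-2 - 1*5) - 1)))² = (25 + (-10 + √((-2 - 5) - 1)))² = (25 + (-10 + √(-7 - 1)))² = (25 + (-10 + √(-8)))² = (25 + (-10 + 2*I*√2))² = (15 + 2*I*√2)²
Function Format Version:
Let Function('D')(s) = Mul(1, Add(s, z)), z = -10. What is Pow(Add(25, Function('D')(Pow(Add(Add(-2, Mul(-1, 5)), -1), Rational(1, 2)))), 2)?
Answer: Add(217, Mul(60, I, Pow(2, Rational(1, 2)))) ≈ Add(217.00, Mul(84.853, I))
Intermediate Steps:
Function('D')(s) = Add(-10, s) (Function('D')(s) = Mul(1, Add(s, -10)) = Mul(1, Add(-10, s)) = Add(-10, s))
Pow(Add(25, Function('D')(Pow(Add(Add(-2, Mul(-1, 5)), -1), Rational(1, 2)))), 2) = Pow(Add(25, Add(-10, Pow(Add(Add(-2, Mul(-1, 5)), -1), Rational(1, 2)))), 2) = Pow(Add(25, Add(-10, Pow(Add(Add(-2, -5), -1), Rational(1, 2)))), 2) = Pow(Add(25, Add(-10, Pow(Add(-7, -1), Rational(1, 2)))), 2) = Pow(Add(25, Add(-10, Pow(-8, Rational(1, 2)))), 2) = Pow(Add(25, Add(-10, Mul(2, I, Pow(2, Rational(1, 2))))), 2) = Pow(Add(15, Mul(2, I, Pow(2, Rational(1, 2)))), 2)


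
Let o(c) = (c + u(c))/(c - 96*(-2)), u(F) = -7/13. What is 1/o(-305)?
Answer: 1469/3972 ≈ 0.36984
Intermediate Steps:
u(F) = -7/13 (u(F) = -7*1/13 = -7/13)
o(c) = (-7/13 + c)/(192 + c) (o(c) = (c - 7/13)/(c - 96*(-2)) = (-7/13 + c)/(c + 192) = (-7/13 + c)/(192 + c))
1/o(-305) = 1/((-7/13 - 305)/(192 - 305)) = 1/(-3972/13/(-113)) = 1/(-1/113*(-3972/13)) = 1/(3972/1469) = 1469/3972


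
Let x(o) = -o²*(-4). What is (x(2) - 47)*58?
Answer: -1798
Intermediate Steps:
x(o) = 4*o²
(x(2) - 47)*58 = (4*2² - 47)*58 = (4*4 - 47)*58 = (16 - 47)*58 = -31*58 = -1798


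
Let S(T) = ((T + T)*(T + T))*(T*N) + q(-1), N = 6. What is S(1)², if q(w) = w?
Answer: 529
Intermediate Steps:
S(T) = -1 + 24*T³ (S(T) = ((T + T)*(T + T))*(T*6) - 1 = ((2*T)*(2*T))*(6*T) - 1 = (4*T²)*(6*T) - 1 = 24*T³ - 1 = -1 + 24*T³)
S(1)² = (-1 + 24*1³)² = (-1 + 24*1)² = (-1 + 24)² = 23² = 529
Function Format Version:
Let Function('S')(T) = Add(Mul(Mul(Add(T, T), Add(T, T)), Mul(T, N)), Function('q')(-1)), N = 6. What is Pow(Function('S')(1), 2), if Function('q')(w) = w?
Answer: 529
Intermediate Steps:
Function('S')(T) = Add(-1, Mul(24, Pow(T, 3))) (Function('S')(T) = Add(Mul(Mul(Add(T, T), Add(T, T)), Mul(T, 6)), -1) = Add(Mul(Mul(Mul(2, T), Mul(2, T)), Mul(6, T)), -1) = Add(Mul(Mul(4, Pow(T, 2)), Mul(6, T)), -1) = Add(Mul(24, Pow(T, 3)), -1) = Add(-1, Mul(24, Pow(T, 3))))
Pow(Function('S')(1), 2) = Pow(Add(-1, Mul(24, Pow(1, 3))), 2) = Pow(Add(-1, Mul(24, 1)), 2) = Pow(Add(-1, 24), 2) = Pow(23, 2) = 529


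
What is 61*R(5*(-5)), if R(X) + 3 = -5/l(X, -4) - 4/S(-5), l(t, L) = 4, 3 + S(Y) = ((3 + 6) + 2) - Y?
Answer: -14457/52 ≈ -278.02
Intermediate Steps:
S(Y) = 8 - Y (S(Y) = -3 + (((3 + 6) + 2) - Y) = -3 + ((9 + 2) - Y) = -3 + (11 - Y) = 8 - Y)
R(X) = -237/52 (R(X) = -3 + (-5/4 - 4/(8 - 1*(-5))) = -3 + (-5*1/4 - 4/(8 + 5)) = -3 + (-5/4 - 4/13) = -3 - 81/52 = -237/52)
61*R(5*(-5)) = 61*(-237/52) = -14457/52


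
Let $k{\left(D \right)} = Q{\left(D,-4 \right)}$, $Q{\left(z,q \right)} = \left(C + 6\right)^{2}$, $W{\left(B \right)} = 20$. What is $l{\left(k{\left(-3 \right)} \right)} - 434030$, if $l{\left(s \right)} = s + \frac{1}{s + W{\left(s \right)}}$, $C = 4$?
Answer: $- \frac{52071599}{120} \approx -4.3393 \cdot 10^{5}$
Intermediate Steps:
$Q{\left(z,q \right)} = 100$ ($Q{\left(z,q \right)} = \left(4 + 6\right)^{2} = 10^{2} = 100$)
$k{\left(D \right)} = 100$
$l{\left(s \right)} = s + \frac{1}{20 + s}$ ($l{\left(s \right)} = s + \frac{1}{s + 20} = s + \frac{1}{20 + s}$)
$l{\left(k{\left(-3 \right)} \right)} - 434030 = \frac{1 + 100^{2} + 20 \cdot 100}{20 + 100} - 434030 = \frac{1 + 10000 + 2000}{120} - 434030 = \frac{1}{120} \cdot 12001 - 434030 = \frac{12001}{120} - 434030 = - \frac{52071599}{120}$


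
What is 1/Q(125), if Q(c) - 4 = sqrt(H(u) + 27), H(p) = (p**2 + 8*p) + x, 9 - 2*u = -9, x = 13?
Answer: -4/177 + sqrt(193)/177 ≈ 0.055889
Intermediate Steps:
u = 9 (u = 9/2 - 1/2*(-9) = 9/2 + 9/2 = 9)
H(p) = 13 + p**2 + 8*p (H(p) = (p**2 + 8*p) + 13 = 13 + p**2 + 8*p)
Q(c) = 4 + sqrt(193) (Q(c) = 4 + sqrt((13 + 9**2 + 8*9) + 27) = 4 + sqrt((13 + 81 + 72) + 27) = 4 + sqrt(166 + 27) = 4 + sqrt(193))
1/Q(125) = 1/(4 + sqrt(193))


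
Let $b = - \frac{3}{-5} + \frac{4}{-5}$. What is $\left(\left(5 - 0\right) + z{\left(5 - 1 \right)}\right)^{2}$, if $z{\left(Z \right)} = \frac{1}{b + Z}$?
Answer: $\frac{10000}{361} \approx 27.701$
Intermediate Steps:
$b = - \frac{1}{5}$ ($b = \left(-3\right) \left(- \frac{1}{5}\right) + 4 \left(- \frac{1}{5}\right) = \frac{3}{5} - \frac{4}{5} = - \frac{1}{5} \approx -0.2$)
$z{\left(Z \right)} = \frac{1}{- \frac{1}{5} + Z}$
$\left(\left(5 - 0\right) + z{\left(5 - 1 \right)}\right)^{2} = \left(\left(5 - 0\right) + \frac{5}{-1 + 5 \left(5 - 1\right)}\right)^{2} = \left(\left(5 + 0\right) + \frac{5}{-1 + 5 \left(5 - 1\right)}\right)^{2} = \left(5 + \frac{5}{-1 + 5 \cdot 4}\right)^{2} = \left(5 + \frac{5}{-1 + 20}\right)^{2} = \left(5 + \frac{5}{19}\right)^{2} = \left(\frac{100}{19}\right)^{2} = \frac{10000}{361}$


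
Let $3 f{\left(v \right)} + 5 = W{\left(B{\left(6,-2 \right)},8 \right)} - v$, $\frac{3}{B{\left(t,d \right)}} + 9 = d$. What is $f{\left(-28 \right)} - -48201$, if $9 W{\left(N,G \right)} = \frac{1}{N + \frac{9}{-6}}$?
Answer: $\frac{50763704}{1053} \approx 48209.0$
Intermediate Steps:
$B{\left(t,d \right)} = \frac{3}{-9 + d}$
$W{\left(N,G \right)} = \frac{1}{9 \left(- \frac{3}{2} + N\right)}$ ($W{\left(N,G \right)} = \frac{1}{9 \left(N + \frac{9}{-6}\right)} = \frac{1}{9 \left(N + 9 \left(- \frac{1}{6}\right)\right)} = \frac{1}{9 \left(N - \frac{3}{2}\right)} = \frac{1}{9 \left(- \frac{3}{2} + N\right)}$)
$f{\left(v \right)} = - \frac{1777}{1053} - \frac{v}{3}$ ($f{\left(v \right)} = - \frac{5}{3} + \frac{\frac{2}{9 \left(-3 + 2 \frac{3}{-9 - 2}\right)} - v}{3} = - \frac{5}{3} + \frac{\frac{2}{9 \left(-3 + 2 \frac{3}{-11}\right)} - v}{3} = - \frac{5}{3} + \frac{\frac{2}{9 \left(-3 + 2 \cdot 3 \left(- \frac{1}{11}\right)\right)} - v}{3} = - \frac{5}{3} + \frac{\frac{2}{9 \left(-3 + 2 \left(- \frac{3}{11}\right)\right)} - v}{3} = - \frac{5}{3} + \frac{\frac{2}{9 \left(-3 - \frac{6}{11}\right)} - v}{3} = - \frac{5}{3} + \frac{\frac{2}{9 \left(- \frac{39}{11}\right)} - v}{3} = - \frac{5}{3} + \frac{\frac{2}{9} \left(- \frac{11}{39}\right) - v}{3} = - \frac{5}{3} + \frac{- \frac{22}{351} - v}{3} = - \frac{5}{3} - \left(\frac{22}{1053} + \frac{v}{3}\right) = - \frac{1777}{1053} - \frac{v}{3}$)
$f{\left(-28 \right)} - -48201 = \left(- \frac{1777}{1053} - - \frac{28}{3}\right) - -48201 = \left(- \frac{1777}{1053} + \frac{28}{3}\right) + 48201 = \frac{8051}{1053} + 48201 = \frac{50763704}{1053}$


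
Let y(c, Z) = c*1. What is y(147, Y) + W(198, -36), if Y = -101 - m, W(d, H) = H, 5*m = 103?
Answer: 111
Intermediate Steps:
m = 103/5 (m = (1/5)*103 = 103/5 ≈ 20.600)
Y = -608/5 (Y = -101 - 1*103/5 = -101 - 103/5 = -608/5 ≈ -121.60)
y(c, Z) = c
y(147, Y) + W(198, -36) = 147 - 36 = 111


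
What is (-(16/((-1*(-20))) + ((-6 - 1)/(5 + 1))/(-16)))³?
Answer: -73560059/110592000 ≈ -0.66515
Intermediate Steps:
(-(16/((-1*(-20))) + ((-6 - 1)/(5 + 1))/(-16)))³ = (-(16/20 - 7/6*(-1/16)))³ = (-(16*(1/20) - 7*⅙*(-1/16)))³ = (-(⅘ - 7/6*(-1/16)))³ = (-(⅘ + 7/96))³ = (-1*419/480)³ = (-419/480)³ = -73560059/110592000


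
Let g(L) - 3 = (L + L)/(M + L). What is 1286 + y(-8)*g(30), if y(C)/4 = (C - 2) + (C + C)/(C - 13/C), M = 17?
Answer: 925138/799 ≈ 1157.9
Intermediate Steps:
y(C) = -8 + 4*C + 8*C/(C - 13/C) (y(C) = 4*((C - 2) + (C + C)/(C - 13/C)) = 4*((-2 + C) + (2*C)/(C - 13/C)) = 4*((-2 + C) + 2*C/(C - 13/C)) = 4*(-2 + C + 2*C/(C - 13/C)) = -8 + 4*C + 8*C/(C - 13/C))
g(L) = 3 + 2*L/(17 + L) (g(L) = 3 + (L + L)/(17 + L) = 3 + (2*L)/(17 + L) = 3 + 2*L/(17 + L))
1286 + y(-8)*g(30) = 1286 + (4*(26 + (-8)**3 - 13*(-8))/(-13 + (-8)**2))*((51 + 5*30)/(17 + 30)) = 1286 + (4*(26 - 512 + 104)/(-13 + 64))*((51 + 150)/47) = 1286 + (4*(-382)/51)*((1/47)*201) = 1286 + (4*(1/51)*(-382))*(201/47) = 1286 - 1528/51*201/47 = 1286 - 102376/799 = 925138/799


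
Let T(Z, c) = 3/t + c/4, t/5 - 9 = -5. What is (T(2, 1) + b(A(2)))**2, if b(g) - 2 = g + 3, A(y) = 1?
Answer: 1024/25 ≈ 40.960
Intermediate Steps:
t = 20 (t = 45 + 5*(-5) = 45 - 25 = 20)
T(Z, c) = 3/20 + c/4
b(g) = 5 + g (b(g) = 2 + (g + 3) = 2 + (3 + g) = 5 + g)
(T(2, 1) + b(A(2)))**2 = ((3/20 + (1/4)*1) + (5 + 1))**2 = ((3/20 + 1/4) + 6)**2 = (2/5 + 6)**2 = (32/5)**2 = 1024/25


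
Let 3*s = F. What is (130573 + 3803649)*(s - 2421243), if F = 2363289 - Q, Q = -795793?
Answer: -16148592529634/3 ≈ -5.3829e+12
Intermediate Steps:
F = 3159082 (F = 2363289 - 1*(-795793) = 2363289 + 795793 = 3159082)
s = 3159082/3 (s = (⅓)*3159082 = 3159082/3 ≈ 1.0530e+6)
(130573 + 3803649)*(s - 2421243) = (130573 + 3803649)*(3159082/3 - 2421243) = 3934222*(-4104647/3) = -16148592529634/3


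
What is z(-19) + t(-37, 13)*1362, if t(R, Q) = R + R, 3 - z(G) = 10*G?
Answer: -100595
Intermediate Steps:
z(G) = 3 - 10*G
t(R, Q) = 2*R
z(-19) + t(-37, 13)*1362 = (3 - 10*(-19)) + (2*(-37))*1362 = (3 + 190) - 74*1362 = 193 - 100788 = -100595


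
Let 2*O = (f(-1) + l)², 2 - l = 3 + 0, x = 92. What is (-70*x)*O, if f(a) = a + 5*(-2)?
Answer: -463680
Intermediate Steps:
f(a) = -10 + a (f(a) = a - 10 = -10 + a)
l = -1 (l = 2 - (3 + 0) = 2 - 1*3 = 2 - 3 = -1)
O = 72 (O = ((-10 - 1) - 1)²/2 = (-11 - 1)²/2 = (½)*(-12)² = (½)*144 = 72)
(-70*x)*O = -70*92*72 = -6440*72 = -463680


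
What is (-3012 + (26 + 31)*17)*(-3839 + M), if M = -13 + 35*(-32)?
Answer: 10157796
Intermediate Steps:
M = -1133 (M = -13 - 1120 = -1133)
(-3012 + (26 + 31)*17)*(-3839 + M) = (-3012 + (26 + 31)*17)*(-3839 - 1133) = (-3012 + 57*17)*(-4972) = (-3012 + 969)*(-4972) = -2043*(-4972) = 10157796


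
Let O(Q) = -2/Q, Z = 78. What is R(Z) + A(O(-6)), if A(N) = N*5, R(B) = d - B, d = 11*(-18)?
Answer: -823/3 ≈ -274.33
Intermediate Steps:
d = -198
R(B) = -198 - B
A(N) = 5*N
R(Z) + A(O(-6)) = (-198 - 1*78) + 5*(-2/(-6)) = (-198 - 78) + 5*(-2*(-1/6)) = -276 + 5*(1/3) = -276 + 5/3 = -823/3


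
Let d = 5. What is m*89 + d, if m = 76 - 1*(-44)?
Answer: 10685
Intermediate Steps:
m = 120 (m = 76 + 44 = 120)
m*89 + d = 120*89 + 5 = 10680 + 5 = 10685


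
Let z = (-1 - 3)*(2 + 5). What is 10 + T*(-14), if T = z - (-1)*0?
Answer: 402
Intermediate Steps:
z = -28 (z = -4*7 = -28)
T = -28 (T = -28 - (-1)*0 = -28 - 1*0 = -28 + 0 = -28)
10 + T*(-14) = 10 - 28*(-14) = 10 + 392 = 402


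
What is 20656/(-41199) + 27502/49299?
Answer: 12748306/225674389 ≈ 0.056490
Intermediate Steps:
20656/(-41199) + 27502/49299 = 20656*(-1/41199) + 27502*(1/49299) = -20656/41199 + 27502/49299 = 12748306/225674389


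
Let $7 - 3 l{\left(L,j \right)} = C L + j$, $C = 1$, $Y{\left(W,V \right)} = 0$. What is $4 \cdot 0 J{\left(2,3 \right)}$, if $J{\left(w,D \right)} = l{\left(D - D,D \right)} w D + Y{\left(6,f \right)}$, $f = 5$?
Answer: $0$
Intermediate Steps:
$l{\left(L,j \right)} = \frac{7}{3} - \frac{L}{3} - \frac{j}{3}$ ($l{\left(L,j \right)} = \frac{7}{3} - \frac{1 L + j}{3} = \frac{7}{3} - \frac{L + j}{3} = \frac{7}{3} - \left(\frac{L}{3} + \frac{j}{3}\right) = \frac{7}{3} - \frac{L}{3} - \frac{j}{3}$)
$J{\left(w,D \right)} = D w \left(\frac{7}{3} - \frac{D}{3}\right)$ ($J{\left(w,D \right)} = \left(\frac{7}{3} - \frac{D - D}{3} - \frac{D}{3}\right) w D + 0 = \left(\frac{7}{3} - 0 - \frac{D}{3}\right) w D + 0 = \left(\frac{7}{3} + 0 - \frac{D}{3}\right) w D + 0 = \left(\frac{7}{3} - \frac{D}{3}\right) w D + 0 = w \left(\frac{7}{3} - \frac{D}{3}\right) D + 0 = D w \left(\frac{7}{3} - \frac{D}{3}\right) + 0 = D w \left(\frac{7}{3} - \frac{D}{3}\right)$)
$4 \cdot 0 J{\left(2,3 \right)} = 4 \cdot 0 \cdot \frac{1}{3} \cdot 3 \cdot 2 \left(7 - 3\right) = 0 \cdot \frac{1}{3} \cdot 3 \cdot 2 \left(7 - 3\right) = 0 \cdot \frac{1}{3} \cdot 3 \cdot 2 \cdot 4 = 0 \cdot 8 = 0$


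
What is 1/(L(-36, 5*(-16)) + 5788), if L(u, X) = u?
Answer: 1/5752 ≈ 0.00017385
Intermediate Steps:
1/(L(-36, 5*(-16)) + 5788) = 1/(-36 + 5788) = 1/5752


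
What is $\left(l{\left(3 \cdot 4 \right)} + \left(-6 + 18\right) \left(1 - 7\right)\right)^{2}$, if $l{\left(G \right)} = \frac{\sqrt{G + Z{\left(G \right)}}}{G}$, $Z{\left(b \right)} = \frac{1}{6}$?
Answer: $\frac{\left(-5184 + \sqrt{438}\right)^{2}}{5184} \approx 5142.2$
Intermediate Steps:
$Z{\left(b \right)} = \frac{1}{6}$
$l{\left(G \right)} = \frac{\sqrt{\frac{1}{6} + G}}{G}$ ($l{\left(G \right)} = \frac{\sqrt{G + \frac{1}{6}}}{G} = \frac{\sqrt{\frac{1}{6} + G}}{G}$)
$\left(l{\left(3 \cdot 4 \right)} + \left(-6 + 18\right) \left(1 - 7\right)\right)^{2} = \left(\frac{\sqrt{6 + 36 \cdot 3 \cdot 4}}{6 \cdot 3 \cdot 4} + \left(-6 + 18\right) \left(1 - 7\right)\right)^{2} = \left(\frac{\sqrt{6 + 36 \cdot 12}}{6 \cdot 12} + 12 \left(-6\right)\right)^{2} = \left(\frac{1}{6} \cdot \frac{1}{12} \sqrt{6 + 432} - 72\right)^{2} = \left(\frac{1}{6} \cdot \frac{1}{12} \sqrt{438} - 72\right)^{2} = \left(\frac{\sqrt{438}}{72} - 72\right)^{2} = \left(-72 + \frac{\sqrt{438}}{72}\right)^{2}$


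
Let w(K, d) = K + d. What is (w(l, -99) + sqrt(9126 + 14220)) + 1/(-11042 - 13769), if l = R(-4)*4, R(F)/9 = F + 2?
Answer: -4242682/24811 + 3*sqrt(2594) ≈ -18.206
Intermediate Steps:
R(F) = 18 + 9*F (R(F) = 9*(F + 2) = 9*(2 + F) = 18 + 9*F)
l = -72 (l = (18 + 9*(-4))*4 = (18 - 36)*4 = -18*4 = -72)
(w(l, -99) + sqrt(9126 + 14220)) + 1/(-11042 - 13769) = ((-72 - 99) + sqrt(9126 + 14220)) + 1/(-11042 - 13769) = (-171 + sqrt(23346)) + 1/(-24811) = (-171 + 3*sqrt(2594)) - 1/24811 = -4242682/24811 + 3*sqrt(2594)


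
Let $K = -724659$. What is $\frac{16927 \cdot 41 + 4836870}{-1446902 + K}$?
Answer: $- \frac{5530877}{2171561} \approx -2.547$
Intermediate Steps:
$\frac{16927 \cdot 41 + 4836870}{-1446902 + K} = \frac{16927 \cdot 41 + 4836870}{-1446902 - 724659} = \frac{694007 + 4836870}{-2171561} = 5530877 \left(- \frac{1}{2171561}\right) = - \frac{5530877}{2171561}$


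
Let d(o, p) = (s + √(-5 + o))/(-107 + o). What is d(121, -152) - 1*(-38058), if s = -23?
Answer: 532789/14 + √29/7 ≈ 38057.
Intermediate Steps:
d(o, p) = (-23 + √(-5 + o))/(-107 + o)
d(121, -152) - 1*(-38058) = (-23 + √(-5 + 121))/(-107 + 121) - 1*(-38058) = (-23 + √116)/14 + 38058 = (-23 + 2*√29)/14 + 38058 = (-23/14 + √29/7) + 38058 = 532789/14 + √29/7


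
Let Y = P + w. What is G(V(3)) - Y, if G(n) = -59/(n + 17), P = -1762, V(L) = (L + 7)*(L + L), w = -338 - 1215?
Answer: 255196/77 ≈ 3314.2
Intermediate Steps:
w = -1553
V(L) = 2*L*(7 + L) (V(L) = (7 + L)*(2*L) = 2*L*(7 + L))
G(n) = -59/(17 + n)
Y = -3315 (Y = -1762 - 1553 = -3315)
G(V(3)) - Y = -59/(17 + 2*3*(7 + 3)) - 1*(-3315) = -59/(17 + 2*3*10) + 3315 = -59/(17 + 60) + 3315 = -59/77 + 3315 = 255196/77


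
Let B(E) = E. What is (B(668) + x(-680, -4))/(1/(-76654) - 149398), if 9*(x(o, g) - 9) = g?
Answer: -466746206/103067588637 ≈ -0.0045285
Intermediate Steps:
x(o, g) = 9 + g/9
(B(668) + x(-680, -4))/(1/(-76654) - 149398) = (668 + (9 + (1/9)*(-4)))/(1/(-76654) - 149398) = (668 + (9 - 4/9))/(-1/76654 - 149398) = (668 + 77/9)/(-11451954293/76654) = (6089/9)*(-76654/11451954293) = -466746206/103067588637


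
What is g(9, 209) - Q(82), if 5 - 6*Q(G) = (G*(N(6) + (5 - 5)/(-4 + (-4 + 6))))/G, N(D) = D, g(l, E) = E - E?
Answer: 1/6 ≈ 0.16667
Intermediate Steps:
g(l, E) = 0
Q(G) = -1/6 (Q(G) = 5/6 - G*(6 + (5 - 5)/(-4 + (-4 + 6)))/(6*G) = 5/6 - G*(6 + 0/(-4 + 2))/(6*G) = 5/6 - G*(6 + 0/(-2))/(6*G) = 5/6 - G*(6 + 0*(-1/2))/(6*G) = 5/6 - G*(6 + 0)/(6*G) = 5/6 - G*6/(6*G) = 5/6 - 6*G/(6*G) = 5/6 - 1/6*6 = 5/6 - 1 = -1/6)
g(9, 209) - Q(82) = 0 - 1*(-1/6) = 0 + 1/6 = 1/6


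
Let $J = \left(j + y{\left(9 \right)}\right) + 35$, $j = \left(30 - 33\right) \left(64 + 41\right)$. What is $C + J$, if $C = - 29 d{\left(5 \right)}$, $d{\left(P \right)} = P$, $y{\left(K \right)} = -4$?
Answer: $-429$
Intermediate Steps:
$j = -315$ ($j = \left(-3\right) 105 = -315$)
$C = -145$ ($C = \left(-29\right) 5 = -145$)
$J = -284$ ($J = \left(-315 - 4\right) + 35 = -319 + 35 = -284$)
$C + J = -145 - 284 = -429$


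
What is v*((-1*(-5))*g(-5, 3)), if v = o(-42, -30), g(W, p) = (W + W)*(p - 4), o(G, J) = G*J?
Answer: 63000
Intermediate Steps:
g(W, p) = 2*W*(-4 + p) (g(W, p) = (2*W)*(-4 + p) = 2*W*(-4 + p))
v = 1260 (v = -42*(-30) = 1260)
v*((-1*(-5))*g(-5, 3)) = 1260*((-1*(-5))*(2*(-5)*(-4 + 3))) = 1260*(5*(2*(-5)*(-1))) = 1260*(5*10) = 1260*50 = 63000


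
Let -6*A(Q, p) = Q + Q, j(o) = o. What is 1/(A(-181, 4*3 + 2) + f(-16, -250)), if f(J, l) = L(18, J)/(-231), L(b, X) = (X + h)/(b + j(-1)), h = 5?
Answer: 119/7180 ≈ 0.016574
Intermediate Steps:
L(b, X) = (5 + X)/(-1 + b) (L(b, X) = (X + 5)/(b - 1) = (5 + X)/(-1 + b))
f(J, l) = -5/3927 - J/3927 (f(J, l) = ((5 + J)/(-1 + 18))/(-231) = ((5 + J)/17)*(-1/231) = (5/17 + J/17)*(-1/231) = -5/3927 - J/3927)
A(Q, p) = -Q/3 (A(Q, p) = -(Q + Q)/6 = -Q/3)
1/(A(-181, 4*3 + 2) + f(-16, -250)) = 1/(-1/3*(-181) + (-5/3927 - 1/3927*(-16))) = 1/(181/3 + (-5/3927 + 16/3927)) = 1/(181/3 + 1/357) = 1/(7180/119) = 119/7180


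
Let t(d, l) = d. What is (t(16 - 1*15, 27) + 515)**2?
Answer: 266256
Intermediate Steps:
(t(16 - 1*15, 27) + 515)**2 = ((16 - 1*15) + 515)**2 = ((16 - 15) + 515)**2 = (1 + 515)**2 = 516**2 = 266256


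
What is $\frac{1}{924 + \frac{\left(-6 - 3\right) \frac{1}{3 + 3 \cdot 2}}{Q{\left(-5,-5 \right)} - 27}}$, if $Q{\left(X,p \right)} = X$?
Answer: $\frac{32}{29569} \approx 0.0010822$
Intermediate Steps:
$\frac{1}{924 + \frac{\left(-6 - 3\right) \frac{1}{3 + 3 \cdot 2}}{Q{\left(-5,-5 \right)} - 27}} = \frac{1}{924 + \frac{\left(-6 - 3\right) \frac{1}{3 + 3 \cdot 2}}{-5 - 27}} = \frac{1}{924 + \frac{\left(-9\right) \frac{1}{3 + 6}}{-32}} = \frac{1}{924 + - \frac{9}{9} \left(- \frac{1}{32}\right)} = \frac{1}{924 + \left(-9\right) \frac{1}{9} \left(- \frac{1}{32}\right)} = \frac{1}{924 - - \frac{1}{32}} = \frac{1}{924 + \frac{1}{32}} = \frac{1}{\frac{29569}{32}} = \frac{32}{29569}$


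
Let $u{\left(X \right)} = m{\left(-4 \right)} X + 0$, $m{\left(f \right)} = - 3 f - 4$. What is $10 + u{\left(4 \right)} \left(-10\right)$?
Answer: $-310$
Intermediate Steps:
$m{\left(f \right)} = -4 - 3 f$
$u{\left(X \right)} = 8 X$ ($u{\left(X \right)} = \left(-4 - -12\right) X + 0 = \left(-4 + 12\right) X + 0 = 8 X + 0 = 8 X$)
$10 + u{\left(4 \right)} \left(-10\right) = 10 + 8 \cdot 4 \left(-10\right) = 10 + 32 \left(-10\right) = 10 - 320 = -310$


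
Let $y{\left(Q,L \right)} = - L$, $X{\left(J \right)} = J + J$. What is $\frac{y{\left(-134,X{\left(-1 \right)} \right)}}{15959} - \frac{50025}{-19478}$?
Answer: $\frac{798387931}{310849402} \approx 2.5684$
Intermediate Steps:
$X{\left(J \right)} = 2 J$
$\frac{y{\left(-134,X{\left(-1 \right)} \right)}}{15959} - \frac{50025}{-19478} = \frac{\left(-1\right) 2 \left(-1\right)}{15959} - \frac{50025}{-19478} = \left(-1\right) \left(-2\right) \frac{1}{15959} - - \frac{50025}{19478} = 2 \cdot \frac{1}{15959} + \frac{50025}{19478} = \frac{2}{15959} + \frac{50025}{19478} = \frac{798387931}{310849402}$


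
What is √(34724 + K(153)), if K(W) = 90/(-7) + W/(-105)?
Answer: √42519365/35 ≈ 186.31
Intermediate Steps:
K(W) = -90/7 - W/105 (K(W) = 90*(-⅐) + W*(-1/105) = -90/7 - W/105)
√(34724 + K(153)) = √(34724 + (-90/7 - 1/105*153)) = √(34724 + (-90/7 - 51/35)) = √(34724 - 501/35) = √(1214839/35) = √42519365/35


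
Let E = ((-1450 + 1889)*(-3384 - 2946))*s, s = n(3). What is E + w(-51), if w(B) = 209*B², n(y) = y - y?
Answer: 543609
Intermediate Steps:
n(y) = 0
s = 0
E = 0 (E = ((-1450 + 1889)*(-3384 - 2946))*0 = (439*(-6330))*0 = -2778870*0 = 0)
E + w(-51) = 0 + 209*(-51)² = 0 + 209*2601 = 0 + 543609 = 543609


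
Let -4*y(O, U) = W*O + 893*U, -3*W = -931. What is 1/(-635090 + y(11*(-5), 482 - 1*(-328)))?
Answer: -12/9739865 ≈ -1.2321e-6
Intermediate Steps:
W = 931/3 (W = -1/3*(-931) = 931/3 ≈ 310.33)
y(O, U) = -931*O/12 - 893*U/4 (y(O, U) = -(931*O/3 + 893*U)/4 = -(893*U + 931*O/3)/4 = -931*O/12 - 893*U/4)
1/(-635090 + y(11*(-5), 482 - 1*(-328))) = 1/(-635090 + (-10241*(-5)/12 - 893*(482 - 1*(-328))/4)) = 1/(-635090 + (-931/12*(-55) - 893*(482 + 328)/4)) = 1/(-635090 + (51205/12 - 893/4*810)) = 1/(-635090 + (51205/12 - 361665/2)) = 1/(-635090 - 2118785/12) = 1/(-9739865/12) = -12/9739865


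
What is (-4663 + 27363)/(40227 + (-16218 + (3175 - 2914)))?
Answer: 2270/2427 ≈ 0.93531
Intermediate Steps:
(-4663 + 27363)/(40227 + (-16218 + (3175 - 2914))) = 22700/(40227 + (-16218 + 261)) = 22700/(40227 - 15957) = 22700/24270 = 22700*(1/24270) = 2270/2427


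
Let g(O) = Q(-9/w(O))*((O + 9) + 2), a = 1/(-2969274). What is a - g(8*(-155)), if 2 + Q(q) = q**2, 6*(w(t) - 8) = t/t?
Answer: -983208913051/1018460982 ≈ -965.39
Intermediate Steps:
a = -1/2969274 ≈ -3.3678e-7
w(t) = 49/6 (w(t) = 8 + (t/t)/6 = 8 + (1/6)*1 = 8 + 1/6 = 49/6)
Q(q) = -2 + q**2
g(O) = -20746/2401 - 1886*O/2401 (g(O) = (-2 + (-9/49/6)**2)*((O + 9) + 2) = (-2 + (-9*6/49)**2)*((9 + O) + 2) = (-2 + (-54/49)**2)*(11 + O) = (-2 + 2916/2401)*(11 + O) = -1886*(11 + O)/2401 = -20746/2401 - 1886*O/2401)
a - g(8*(-155)) = -1/2969274 - (-20746/2401 - 15088*(-155)/2401) = -1/2969274 - (-20746/2401 - 1886/2401*(-1240)) = -1/2969274 - (-20746/2401 + 2338640/2401) = -1/2969274 - 1*2317894/2401 = -1/2969274 - 2317894/2401 = -983208913051/1018460982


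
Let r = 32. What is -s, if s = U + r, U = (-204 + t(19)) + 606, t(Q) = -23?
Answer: -411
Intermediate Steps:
U = 379 (U = (-204 - 23) + 606 = -227 + 606 = 379)
s = 411 (s = 379 + 32 = 411)
-s = -1*411 = -411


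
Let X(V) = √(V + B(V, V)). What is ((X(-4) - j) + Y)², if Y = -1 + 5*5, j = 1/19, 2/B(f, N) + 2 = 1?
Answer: 204859/361 + 910*I*√6/19 ≈ 567.48 + 117.32*I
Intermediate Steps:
B(f, N) = -2 (B(f, N) = 2/(-2 + 1) = 2/(-1) = 2*(-1) = -2)
X(V) = √(-2 + V) (X(V) = √(V - 2) = √(-2 + V))
j = 1/19 ≈ 0.052632
Y = 24 (Y = -1 + 25 = 24)
((X(-4) - j) + Y)² = ((√(-2 - 4) - 1*1/19) + 24)² = ((√(-6) - 1/19) + 24)² = ((I*√6 - 1/19) + 24)² = ((-1/19 + I*√6) + 24)² = (455/19 + I*√6)²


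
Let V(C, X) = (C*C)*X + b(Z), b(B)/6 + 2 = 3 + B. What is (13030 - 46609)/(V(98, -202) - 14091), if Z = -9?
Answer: 2583/150319 ≈ 0.017183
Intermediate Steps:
b(B) = 6 + 6*B (b(B) = -12 + 6*(3 + B) = -12 + (18 + 6*B) = 6 + 6*B)
V(C, X) = -48 + X*C² (V(C, X) = (C*C)*X + (6 + 6*(-9)) = C²*X + (6 - 54) = X*C² - 48 = -48 + X*C²)
(13030 - 46609)/(V(98, -202) - 14091) = (13030 - 46609)/((-48 - 202*98²) - 14091) = -33579/((-48 - 202*9604) - 14091) = -33579/((-48 - 1940008) - 14091) = -33579/(-1940056 - 14091) = -33579/(-1954147) = -33579*(-1/1954147) = 2583/150319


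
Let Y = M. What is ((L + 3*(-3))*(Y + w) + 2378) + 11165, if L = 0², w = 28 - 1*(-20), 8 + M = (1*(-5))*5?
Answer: 13408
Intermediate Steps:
M = -33 (M = -8 + (1*(-5))*5 = -8 - 5*5 = -8 - 25 = -33)
w = 48 (w = 28 + 20 = 48)
L = 0
Y = -33
((L + 3*(-3))*(Y + w) + 2378) + 11165 = ((0 + 3*(-3))*(-33 + 48) + 2378) + 11165 = ((0 - 9)*15 + 2378) + 11165 = (-9*15 + 2378) + 11165 = (-135 + 2378) + 11165 = 2243 + 11165 = 13408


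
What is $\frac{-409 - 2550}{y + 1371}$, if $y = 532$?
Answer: $- \frac{269}{173} \approx -1.5549$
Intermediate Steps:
$\frac{-409 - 2550}{y + 1371} = \frac{-409 - 2550}{532 + 1371} = - \frac{2959}{1903} = \left(-2959\right) \frac{1}{1903} = - \frac{269}{173}$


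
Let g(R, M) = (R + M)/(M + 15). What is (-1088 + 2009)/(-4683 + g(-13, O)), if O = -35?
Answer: -1535/7801 ≈ -0.19677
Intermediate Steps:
g(R, M) = (M + R)/(15 + M)
(-1088 + 2009)/(-4683 + g(-13, O)) = (-1088 + 2009)/(-4683 + (-35 - 13)/(15 - 35)) = 921/(-4683 - 48/(-20)) = 921/(-4683 - 1/20*(-48)) = 921/(-4683 + 12/5) = 921/(-23403/5) = 921*(-5/23403) = -1535/7801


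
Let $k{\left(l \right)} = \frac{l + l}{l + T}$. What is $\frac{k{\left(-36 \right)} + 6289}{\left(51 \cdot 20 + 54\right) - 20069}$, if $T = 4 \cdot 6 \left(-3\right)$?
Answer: $- \frac{18869}{56985} \approx -0.33112$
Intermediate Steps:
$T = -72$ ($T = 24 \left(-3\right) = -72$)
$k{\left(l \right)} = \frac{2 l}{-72 + l}$ ($k{\left(l \right)} = \frac{l + l}{l - 72} = \frac{2 l}{-72 + l}$)
$\frac{k{\left(-36 \right)} + 6289}{\left(51 \cdot 20 + 54\right) - 20069} = \frac{2 \left(-36\right) \frac{1}{-72 - 36} + 6289}{\left(51 \cdot 20 + 54\right) - 20069} = \frac{2 \left(-36\right) \frac{1}{-108} + 6289}{\left(1020 + 54\right) - 20069} = \frac{2 \left(-36\right) \left(- \frac{1}{108}\right) + 6289}{1074 - 20069} = \frac{\frac{2}{3} + 6289}{-18995} = \frac{18869}{3} \left(- \frac{1}{18995}\right) = - \frac{18869}{56985}$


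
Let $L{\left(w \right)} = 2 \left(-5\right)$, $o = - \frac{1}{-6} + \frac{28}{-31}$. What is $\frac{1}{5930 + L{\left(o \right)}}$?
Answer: $\frac{1}{5920} \approx 0.00016892$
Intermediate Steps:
$o = - \frac{137}{186}$ ($o = \left(-1\right) \left(- \frac{1}{6}\right) + 28 \left(- \frac{1}{31}\right) = \frac{1}{6} - \frac{28}{31} = - \frac{137}{186} \approx -0.73656$)
$L{\left(w \right)} = -10$
$\frac{1}{5930 + L{\left(o \right)}} = \frac{1}{5930 - 10} = \frac{1}{5920}$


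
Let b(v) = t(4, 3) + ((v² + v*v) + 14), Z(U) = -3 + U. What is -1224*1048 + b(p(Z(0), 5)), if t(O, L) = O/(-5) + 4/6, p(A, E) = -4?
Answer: -19240592/15 ≈ -1.2827e+6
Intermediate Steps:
t(O, L) = ⅔ - O/5 (t(O, L) = O*(-⅕) + 4*(⅙) = -O/5 + ⅔ = ⅔ - O/5)
b(v) = 208/15 + 2*v² (b(v) = (⅔ - ⅕*4) + ((v² + v*v) + 14) = (⅔ - ⅘) + ((v² + v²) + 14) = -2/15 + (2*v² + 14) = -2/15 + (14 + 2*v²) = 208/15 + 2*v²)
-1224*1048 + b(p(Z(0), 5)) = -1224*1048 + (208/15 + 2*(-4)²) = -1282752 + (208/15 + 2*16) = -1282752 + (208/15 + 32) = -1282752 + 688/15 = -19240592/15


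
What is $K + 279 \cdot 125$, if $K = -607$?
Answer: $34268$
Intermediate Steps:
$K + 279 \cdot 125 = -607 + 279 \cdot 125 = -607 + 34875 = 34268$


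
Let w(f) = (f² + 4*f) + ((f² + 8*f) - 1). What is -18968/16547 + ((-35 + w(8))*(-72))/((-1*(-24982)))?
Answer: -348919384/206688577 ≈ -1.6881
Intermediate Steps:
w(f) = -1 + 2*f² + 12*f (w(f) = (f² + 4*f) + (-1 + f² + 8*f) = -1 + 2*f² + 12*f)
-18968/16547 + ((-35 + w(8))*(-72))/((-1*(-24982))) = -18968/16547 + ((-35 + (-1 + 2*8² + 12*8))*(-72))/((-1*(-24982))) = -18968*1/16547 + ((-35 + (-1 + 2*64 + 96))*(-72))/24982 = -18968/16547 + ((-35 + (-1 + 128 + 96))*(-72))*(1/24982) = -18968/16547 + ((-35 + 223)*(-72))*(1/24982) = -18968/16547 + (188*(-72))*(1/24982) = -18968/16547 - 13536*1/24982 = -18968/16547 - 6768/12491 = -348919384/206688577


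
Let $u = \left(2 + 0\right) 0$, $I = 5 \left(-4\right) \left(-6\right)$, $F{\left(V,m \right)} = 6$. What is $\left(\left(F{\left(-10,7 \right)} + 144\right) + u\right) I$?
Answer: $18000$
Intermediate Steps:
$I = 120$ ($I = \left(-20\right) \left(-6\right) = 120$)
$u = 0$ ($u = 2 \cdot 0 = 0$)
$\left(\left(F{\left(-10,7 \right)} + 144\right) + u\right) I = \left(\left(6 + 144\right) + 0\right) 120 = \left(150 + 0\right) 120 = 150 \cdot 120 = 18000$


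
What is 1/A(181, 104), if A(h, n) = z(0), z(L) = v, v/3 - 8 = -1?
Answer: 1/21 ≈ 0.047619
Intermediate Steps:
v = 21 (v = 24 + 3*(-1) = 24 - 3 = 21)
z(L) = 21
A(h, n) = 21
1/A(181, 104) = 1/21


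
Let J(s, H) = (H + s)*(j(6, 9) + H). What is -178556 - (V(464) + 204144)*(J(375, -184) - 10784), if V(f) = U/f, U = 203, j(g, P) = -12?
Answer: 39374664881/4 ≈ 9.8437e+9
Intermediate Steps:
V(f) = 203/f
J(s, H) = (-12 + H)*(H + s) (J(s, H) = (H + s)*(-12 + H) = (-12 + H)*(H + s))
-178556 - (V(464) + 204144)*(J(375, -184) - 10784) = -178556 - (203/464 + 204144)*(((-184)**2 - 12*(-184) - 12*375 - 184*375) - 10784) = -178556 - (203*(1/464) + 204144)*((33856 + 2208 - 4500 - 69000) - 10784) = -178556 - (7/16 + 204144)*(-37436 - 10784) = -178556 - 3266311*(-48220)/16 = -178556 - 1*(-39375379105/4) = -178556 + 39375379105/4 = 39374664881/4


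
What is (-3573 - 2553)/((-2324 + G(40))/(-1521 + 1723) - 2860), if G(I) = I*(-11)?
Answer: 309363/145121 ≈ 2.1318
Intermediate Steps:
G(I) = -11*I
(-3573 - 2553)/((-2324 + G(40))/(-1521 + 1723) - 2860) = (-3573 - 2553)/((-2324 - 11*40)/(-1521 + 1723) - 2860) = -6126/((-2324 - 440)/202 - 2860) = -6126/(-2764*1/202 - 2860) = -6126/(-1382/101 - 2860) = -6126/(-290242/101) = -6126*(-101/290242) = 309363/145121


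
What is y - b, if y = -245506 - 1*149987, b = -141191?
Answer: -254302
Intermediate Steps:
y = -395493 (y = -245506 - 149987 = -395493)
y - b = -395493 - 1*(-141191) = -395493 + 141191 = -254302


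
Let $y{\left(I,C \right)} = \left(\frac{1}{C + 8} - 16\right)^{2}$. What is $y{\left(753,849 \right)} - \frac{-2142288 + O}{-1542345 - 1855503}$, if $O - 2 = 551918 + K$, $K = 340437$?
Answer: $\frac{637848603073789}{2495546065752} \approx 255.59$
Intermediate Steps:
$O = 892357$ ($O = 2 + \left(551918 + 340437\right) = 2 + 892355 = 892357$)
$y{\left(I,C \right)} = \left(-16 + \frac{1}{8 + C}\right)^{2}$ ($y{\left(I,C \right)} = \left(\frac{1}{8 + C} - 16\right)^{2} = \left(-16 + \frac{1}{8 + C}\right)^{2}$)
$y{\left(753,849 \right)} - \frac{-2142288 + O}{-1542345 - 1855503} = \frac{\left(127 + 16 \cdot 849\right)^{2}}{\left(8 + 849\right)^{2}} - \frac{-2142288 + 892357}{-1542345 - 1855503} = \frac{\left(127 + 13584\right)^{2}}{734449} - - \frac{1249931}{-3397848} = \frac{13711^{2}}{734449} - \left(-1249931\right) \left(- \frac{1}{3397848}\right) = \frac{1}{734449} \cdot 187991521 - \frac{1249931}{3397848} = \frac{187991521}{734449} - \frac{1249931}{3397848} = \frac{637848603073789}{2495546065752}$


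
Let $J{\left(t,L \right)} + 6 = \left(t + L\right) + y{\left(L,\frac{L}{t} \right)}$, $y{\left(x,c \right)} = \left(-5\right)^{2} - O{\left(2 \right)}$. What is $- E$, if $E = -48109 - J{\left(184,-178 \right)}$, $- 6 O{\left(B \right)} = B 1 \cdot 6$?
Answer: $48136$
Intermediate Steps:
$O{\left(B \right)} = - B$ ($O{\left(B \right)} = - \frac{B 1 \cdot 6}{6} = - \frac{B 6}{6} = - \frac{6 B}{6} = - B$)
$y{\left(x,c \right)} = 27$ ($y{\left(x,c \right)} = \left(-5\right)^{2} - \left(-1\right) 2 = 25 - -2 = 25 + 2 = 27$)
$J{\left(t,L \right)} = 21 + L + t$ ($J{\left(t,L \right)} = -6 + \left(\left(t + L\right) + 27\right) = -6 + \left(\left(L + t\right) + 27\right) = -6 + \left(27 + L + t\right) = 21 + L + t$)
$E = -48136$ ($E = -48109 - \left(21 - 178 + 184\right) = -48109 - 27 = -48136$)
$- E = \left(-1\right) \left(-48136\right) = 48136$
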